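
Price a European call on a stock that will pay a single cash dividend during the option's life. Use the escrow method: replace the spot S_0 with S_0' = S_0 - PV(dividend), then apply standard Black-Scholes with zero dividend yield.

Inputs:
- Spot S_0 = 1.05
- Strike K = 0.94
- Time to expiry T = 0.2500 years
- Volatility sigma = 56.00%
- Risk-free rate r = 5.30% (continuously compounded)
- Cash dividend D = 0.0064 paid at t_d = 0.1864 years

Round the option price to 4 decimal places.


Answer: Price = 0.1773

Derivation:
PV(D) = D * exp(-r * t_d) = 0.0064 * 0.99016944 = 0.00633708
S_0' = S_0 - PV(D) = 1.0500 - 0.00633708 = 1.04366292
d1 = (ln(S_0'/K) + (r + sigma^2/2)*T) / (sigma*sqrt(T)) = 0.56093558
d2 = d1 - sigma*sqrt(T) = 0.28093558
exp(-rT) = 0.98683739
N(d1) = 0.71257927; N(d2) = 0.61062010
C = S_0' * N(d1) - K * exp(-rT) * N(d2) = 1.04366292 * 0.71257927 - 0.9400 * 0.98683739 * 0.61062010 = 0.1773


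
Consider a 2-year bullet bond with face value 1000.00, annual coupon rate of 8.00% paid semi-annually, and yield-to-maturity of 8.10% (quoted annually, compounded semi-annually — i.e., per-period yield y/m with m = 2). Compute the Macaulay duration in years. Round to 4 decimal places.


Coupon per period c = face * coupon_rate / m = 40.000000
Periods per year m = 2; per-period yield y/m = 0.040500
Number of cashflows N = 4
Cashflows (t years, CF_t, discount factor 1/(1+y/m)^(m*t), PV):
  t = 0.5000: CF_t = 40.000000, DF = 0.961076, PV = 38.443056
  t = 1.0000: CF_t = 40.000000, DF = 0.923668, PV = 36.946714
  t = 1.5000: CF_t = 40.000000, DF = 0.887715, PV = 35.508615
  t = 2.0000: CF_t = 1040.000000, DF = 0.853162, PV = 887.288803
Price P = sum_t PV_t = 998.187189
Macaulay numerator sum_t t * PV_t:
  t * PV_t at t = 0.5000: 19.221528
  t * PV_t at t = 1.0000: 36.946714
  t * PV_t at t = 1.5000: 53.262923
  t * PV_t at t = 2.0000: 1774.577606
Macaulay duration D = (sum_t t * PV_t) / P = 1884.008772 / 998.187189 = 1.887430

Answer: Macaulay duration = 1.8874 years


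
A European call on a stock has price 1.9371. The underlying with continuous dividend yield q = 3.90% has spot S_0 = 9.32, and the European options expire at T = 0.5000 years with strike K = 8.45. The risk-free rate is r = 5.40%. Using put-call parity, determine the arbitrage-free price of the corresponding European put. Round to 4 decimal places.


Put-call parity: C - P = S_0 * exp(-qT) - K * exp(-rT).
S_0 * exp(-qT) = 9.3200 * 0.98068890 = 9.14002050
K * exp(-rT) = 8.4500 * 0.97336124 = 8.22490249
P = C - S*exp(-qT) + K*exp(-rT)
P = 1.9371 - 9.14002050 + 8.22490249 = 1.0220

Answer: Put price = 1.0220


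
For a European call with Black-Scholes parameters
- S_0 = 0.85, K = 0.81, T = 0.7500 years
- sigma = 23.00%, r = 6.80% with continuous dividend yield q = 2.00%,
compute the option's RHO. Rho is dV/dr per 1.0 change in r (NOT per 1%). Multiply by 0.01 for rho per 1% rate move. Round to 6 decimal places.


Answer: Rho = 0.361793

Derivation:
d1 = 0.5223242793; d2 = 0.3231384364
phi(d1) = 0.3480706302; exp(-qT) = 0.9851119396; exp(-rT) = 0.9502786705
N(d2) = 0.6267047988
Rho = K*T*exp(-rT)*N(d2) = 0.8100 * 0.7500 * 0.9502786705 * 0.6267047988 = 0.361793


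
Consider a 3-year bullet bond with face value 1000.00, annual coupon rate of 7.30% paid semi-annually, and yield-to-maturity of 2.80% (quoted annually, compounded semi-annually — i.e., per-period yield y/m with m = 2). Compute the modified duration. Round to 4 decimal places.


Answer: Modified duration = 2.7270

Derivation:
Coupon per period c = face * coupon_rate / m = 36.500000
Periods per year m = 2; per-period yield y/m = 0.014000
Number of cashflows N = 6
Cashflows (t years, CF_t, discount factor 1/(1+y/m)^(m*t), PV):
  t = 0.5000: CF_t = 36.500000, DF = 0.986193, PV = 35.996055
  t = 1.0000: CF_t = 36.500000, DF = 0.972577, PV = 35.499068
  t = 1.5000: CF_t = 36.500000, DF = 0.959149, PV = 35.008943
  t = 2.0000: CF_t = 36.500000, DF = 0.945906, PV = 34.525585
  t = 2.5000: CF_t = 36.500000, DF = 0.932847, PV = 34.048900
  t = 3.0000: CF_t = 1036.500000, DF = 0.919967, PV = 953.545841
Price P = sum_t PV_t = 1128.624393
First compute Macaulay numerator sum_t t * PV_t:
  t * PV_t at t = 0.5000: 17.998028
  t * PV_t at t = 1.0000: 35.499068
  t * PV_t at t = 1.5000: 52.513415
  t * PV_t at t = 2.0000: 69.051170
  t * PV_t at t = 2.5000: 85.122251
  t * PV_t at t = 3.0000: 2860.637524
Macaulay duration D = 3120.821455 / 1128.624393 = 2.765155
Modified duration = D / (1 + y/m) = 2.765155 / (1 + 0.014000) = 2.726977


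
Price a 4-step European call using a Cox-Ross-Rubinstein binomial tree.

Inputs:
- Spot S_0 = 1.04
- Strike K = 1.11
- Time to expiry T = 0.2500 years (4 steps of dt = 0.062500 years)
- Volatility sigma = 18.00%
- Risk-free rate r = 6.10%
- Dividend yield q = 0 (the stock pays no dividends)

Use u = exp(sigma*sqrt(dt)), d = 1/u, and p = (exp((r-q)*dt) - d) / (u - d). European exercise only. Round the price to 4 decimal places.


dt = T/N = 0.062500
u = exp(sigma*sqrt(dt)) = 1.046028; d = 1/u = 0.955997
p = (exp((r-q)*dt) - d) / (u - d) = 0.531180
Discount per step: exp(-r*dt) = 0.996195
Stock lattice S(k, i) with i counting down-moves:
  k=0: S(0,0) = 1.0400
  k=1: S(1,0) = 1.0879; S(1,1) = 0.9942
  k=2: S(2,0) = 1.1379; S(2,1) = 1.0400; S(2,2) = 0.9505
  k=3: S(3,0) = 1.1903; S(3,1) = 1.0879; S(3,2) = 0.9942; S(3,3) = 0.9087
  k=4: S(4,0) = 1.2451; S(4,1) = 1.1379; S(4,2) = 1.0400; S(4,3) = 0.9505; S(4,4) = 0.8687
Terminal payoffs V(N, i) = max(S_T - K, 0):
  V(4,0) = 0.135106; V(4,1) = 0.027941; V(4,2) = 0.000000; V(4,3) = 0.000000; V(4,4) = 0.000000
Backward induction: V(k, i) = exp(-r*dt) * [p * V(k+1, i) + (1-p) * V(k+1, i+1)].
  V(3,0) = exp(-r*dt) * [p*0.135106 + (1-p)*0.027941] = 0.084542
  V(3,1) = exp(-r*dt) * [p*0.027941 + (1-p)*0.000000] = 0.014785
  V(3,2) = exp(-r*dt) * [p*0.000000 + (1-p)*0.000000] = 0.000000
  V(3,3) = exp(-r*dt) * [p*0.000000 + (1-p)*0.000000] = 0.000000
  V(2,0) = exp(-r*dt) * [p*0.084542 + (1-p)*0.014785] = 0.051641
  V(2,1) = exp(-r*dt) * [p*0.014785 + (1-p)*0.000000] = 0.007824
  V(2,2) = exp(-r*dt) * [p*0.000000 + (1-p)*0.000000] = 0.000000
  V(1,0) = exp(-r*dt) * [p*0.051641 + (1-p)*0.007824] = 0.030980
  V(1,1) = exp(-r*dt) * [p*0.007824 + (1-p)*0.000000] = 0.004140
  V(0,0) = exp(-r*dt) * [p*0.030980 + (1-p)*0.004140] = 0.018327

Answer: Price = V(0,0) = 0.0183


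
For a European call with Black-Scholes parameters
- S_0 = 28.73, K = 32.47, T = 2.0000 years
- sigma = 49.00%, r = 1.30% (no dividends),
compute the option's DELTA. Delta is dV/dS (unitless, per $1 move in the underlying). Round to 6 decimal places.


Answer: Delta = 0.582154

Derivation:
d1 = 0.2074063775; d2 = -0.4855582681
phi(d1) = 0.3904531716; exp(-qT) = 1.0000000000; exp(-rT) = 0.9743350896
N(d1) = 0.5821537488
Delta = exp(-qT) * N(d1) = 1.0000000000 * 0.5821537488 = 0.582154


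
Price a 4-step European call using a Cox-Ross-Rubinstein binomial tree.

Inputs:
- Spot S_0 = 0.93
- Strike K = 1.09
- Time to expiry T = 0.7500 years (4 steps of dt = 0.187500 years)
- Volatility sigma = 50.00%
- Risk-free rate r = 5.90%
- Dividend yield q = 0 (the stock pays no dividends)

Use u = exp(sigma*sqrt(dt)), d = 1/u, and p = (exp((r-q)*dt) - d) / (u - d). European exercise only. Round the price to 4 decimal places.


dt = T/N = 0.187500
u = exp(sigma*sqrt(dt)) = 1.241731; d = 1/u = 0.805327
p = (exp((r-q)*dt) - d) / (u - d) = 0.471574
Discount per step: exp(-r*dt) = 0.988998
Stock lattice S(k, i) with i counting down-moves:
  k=0: S(0,0) = 0.9300
  k=1: S(1,0) = 1.1548; S(1,1) = 0.7490
  k=2: S(2,0) = 1.4340; S(2,1) = 0.9300; S(2,2) = 0.6032
  k=3: S(3,0) = 1.7806; S(3,1) = 1.1548; S(3,2) = 0.7490; S(3,3) = 0.4857
  k=4: S(4,0) = 2.2110; S(4,1) = 1.4340; S(4,2) = 0.9300; S(4,3) = 0.6032; S(4,4) = 0.3912
Terminal payoffs V(N, i) = max(S_T - K, 0):
  V(4,0) = 1.121022; V(4,1) = 0.343963; V(4,2) = 0.000000; V(4,3) = 0.000000; V(4,4) = 0.000000
Backward induction: V(k, i) = exp(-r*dt) * [p * V(k+1, i) + (1-p) * V(k+1, i+1)].
  V(3,0) = exp(-r*dt) * [p*1.121022 + (1-p)*0.343963] = 0.702588
  V(3,1) = exp(-r*dt) * [p*0.343963 + (1-p)*0.000000] = 0.160420
  V(3,2) = exp(-r*dt) * [p*0.000000 + (1-p)*0.000000] = 0.000000
  V(3,3) = exp(-r*dt) * [p*0.000000 + (1-p)*0.000000] = 0.000000
  V(2,0) = exp(-r*dt) * [p*0.702588 + (1-p)*0.160420] = 0.411514
  V(2,1) = exp(-r*dt) * [p*0.160420 + (1-p)*0.000000] = 0.074817
  V(2,2) = exp(-r*dt) * [p*0.000000 + (1-p)*0.000000] = 0.000000
  V(1,0) = exp(-r*dt) * [p*0.411514 + (1-p)*0.074817] = 0.231025
  V(1,1) = exp(-r*dt) * [p*0.074817 + (1-p)*0.000000] = 0.034894
  V(0,0) = exp(-r*dt) * [p*0.231025 + (1-p)*0.034894] = 0.125983

Answer: Price = V(0,0) = 0.1260


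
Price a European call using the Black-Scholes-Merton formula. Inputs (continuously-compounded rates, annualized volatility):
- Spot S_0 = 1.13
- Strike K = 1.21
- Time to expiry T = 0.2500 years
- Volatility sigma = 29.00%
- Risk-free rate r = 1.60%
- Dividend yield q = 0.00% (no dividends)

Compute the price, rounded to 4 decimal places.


Answer: Price = 0.0364

Derivation:
d1 = (ln(S/K) + (r - q + 0.5*sigma^2) * T) / (sigma * sqrt(T)) = -0.37165674
d2 = d1 - sigma * sqrt(T) = -0.51665674
exp(-rT) = 0.99600799; exp(-qT) = 1.00000000
C = S_0 * exp(-qT) * N(d1) - K * exp(-rT) * N(d2)
N(d1) = 0.35507422; N(d2) = 0.30269790
C = 1.1300 * 1.00000000 * 0.35507422 - 1.2100 * 0.99600799 * 0.30269790 = 0.0364


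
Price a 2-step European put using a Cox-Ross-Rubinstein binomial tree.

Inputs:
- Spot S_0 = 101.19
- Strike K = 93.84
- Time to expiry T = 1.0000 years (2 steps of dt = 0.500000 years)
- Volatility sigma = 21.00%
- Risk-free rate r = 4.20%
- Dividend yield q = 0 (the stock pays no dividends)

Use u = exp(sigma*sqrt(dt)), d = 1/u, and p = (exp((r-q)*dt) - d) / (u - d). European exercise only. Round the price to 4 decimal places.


Answer: Price = V(0,0) = 3.8811

Derivation:
dt = T/N = 0.500000
u = exp(sigma*sqrt(dt)) = 1.160084; d = 1/u = 0.862007
p = (exp((r-q)*dt) - d) / (u - d) = 0.534141
Discount per step: exp(-r*dt) = 0.979219
Stock lattice S(k, i) with i counting down-moves:
  k=0: S(0,0) = 101.1900
  k=1: S(1,0) = 117.3889; S(1,1) = 87.2264
  k=2: S(2,0) = 136.1810; S(2,1) = 101.1900; S(2,2) = 75.1898
Terminal payoffs V(N, i) = max(K - S_T, 0):
  V(2,0) = 0.000000; V(2,1) = 0.000000; V(2,2) = 18.650237
Backward induction: V(k, i) = exp(-r*dt) * [p * V(k+1, i) + (1-p) * V(k+1, i+1)].
  V(1,0) = exp(-r*dt) * [p*0.000000 + (1-p)*0.000000] = 0.000000
  V(1,1) = exp(-r*dt) * [p*0.000000 + (1-p)*18.650237] = 8.507820
  V(0,0) = exp(-r*dt) * [p*0.000000 + (1-p)*8.507820] = 3.881077


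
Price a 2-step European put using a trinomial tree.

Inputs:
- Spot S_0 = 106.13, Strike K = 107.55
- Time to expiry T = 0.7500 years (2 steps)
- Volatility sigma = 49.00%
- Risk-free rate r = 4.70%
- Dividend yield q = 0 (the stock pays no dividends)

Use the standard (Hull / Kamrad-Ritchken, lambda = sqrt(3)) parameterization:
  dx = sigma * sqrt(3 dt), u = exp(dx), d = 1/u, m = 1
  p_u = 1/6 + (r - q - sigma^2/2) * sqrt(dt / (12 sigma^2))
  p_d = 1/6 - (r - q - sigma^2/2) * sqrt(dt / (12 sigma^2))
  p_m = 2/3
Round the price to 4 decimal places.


Answer: Price = V(0,0) = 14.2418

Derivation:
dt = T/N = 0.375000; dx = sigma*sqrt(3*dt) = 0.519723
u = exp(dx) = 1.681563; d = 1/u = 0.594685
p_u = 0.140313, p_m = 0.666667, p_d = 0.193021
Discount per step: exp(-r*dt) = 0.982529
Stock lattice S(k, j) with j the centered position index:
  k=0: S(0,+0) = 106.1300
  k=1: S(1,-1) = 63.1139; S(1,+0) = 106.1300; S(1,+1) = 178.4642
  k=2: S(2,-2) = 37.5329; S(2,-1) = 63.1139; S(2,+0) = 106.1300; S(2,+1) = 178.4642; S(2,+2) = 300.0988
Terminal payoffs V(N, j) = max(K - S_T, 0):
  V(2,-2) = 70.017103; V(2,-1) = 44.436085; V(2,+0) = 1.420000; V(2,+1) = 0.000000; V(2,+2) = 0.000000
Backward induction: V(k, j) = exp(-r*dt) * [p_u * V(k+1, j+1) + p_m * V(k+1, j) + p_d * V(k+1, j-1)]
  V(1,-1) = exp(-r*dt) * [p_u*1.420000 + p_m*44.436085 + p_d*70.017103] = 42.580918
  V(1,+0) = exp(-r*dt) * [p_u*0.000000 + p_m*1.420000 + p_d*44.436085] = 9.357371
  V(1,+1) = exp(-r*dt) * [p_u*0.000000 + p_m*0.000000 + p_d*1.420000] = 0.269301
  V(0,+0) = exp(-r*dt) * [p_u*0.269301 + p_m*9.357371 + p_d*42.580918] = 14.241801


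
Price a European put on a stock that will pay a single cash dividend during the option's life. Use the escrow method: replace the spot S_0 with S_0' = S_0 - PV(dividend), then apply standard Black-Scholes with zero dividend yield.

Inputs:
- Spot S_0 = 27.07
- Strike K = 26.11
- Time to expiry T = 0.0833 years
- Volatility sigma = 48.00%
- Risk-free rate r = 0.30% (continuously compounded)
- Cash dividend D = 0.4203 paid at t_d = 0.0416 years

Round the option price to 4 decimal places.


Answer: Price = 1.1997

Derivation:
PV(D) = D * exp(-r * t_d) = 0.4203 * 0.99987521 = 0.42024755
S_0' = S_0 - PV(D) = 27.0700 - 0.42024755 = 26.64975245
d1 = (ln(S_0'/K) + (r + sigma^2/2)*T) / (sigma*sqrt(T)) = 0.21876958
d2 = d1 - sigma*sqrt(T) = 0.08023323
exp(-rT) = 0.99975013
N(-d1) = 0.41341477; N(-d2) = 0.46802588
P = K * exp(-rT) * N(-d2) - S_0' * N(-d1) = 26.1100 * 0.99975013 * 0.46802588 - 26.64975245 * 0.41341477 = 1.1997


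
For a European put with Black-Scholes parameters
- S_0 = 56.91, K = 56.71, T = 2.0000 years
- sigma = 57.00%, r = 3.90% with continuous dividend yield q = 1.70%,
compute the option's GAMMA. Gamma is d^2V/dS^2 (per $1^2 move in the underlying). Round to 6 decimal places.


d1 = 0.4620018745; d2 = -0.3440998560
phi(d1) = 0.3585592362; exp(-qT) = 0.9665715046; exp(-rT) = 0.9249644265
Gamma = exp(-qT) * phi(d1) / (S * sigma * sqrt(T)) = 0.9665715046 * 0.3585592362 / (56.9100 * 0.5700 * 1.4142135624) = 0.007555

Answer: Gamma = 0.007555


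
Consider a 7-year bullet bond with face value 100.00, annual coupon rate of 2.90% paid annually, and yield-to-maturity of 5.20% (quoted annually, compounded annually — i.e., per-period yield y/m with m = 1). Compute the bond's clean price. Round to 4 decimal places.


Answer: Price = 86.7873

Derivation:
Coupon per period c = face * coupon_rate / m = 2.900000
Periods per year m = 1; per-period yield y/m = 0.052000
Number of cashflows N = 7
Cashflows (t years, CF_t, discount factor 1/(1+y/m)^(m*t), PV):
  t = 1.0000: CF_t = 2.900000, DF = 0.950570, PV = 2.756654
  t = 2.0000: CF_t = 2.900000, DF = 0.903584, PV = 2.620394
  t = 3.0000: CF_t = 2.900000, DF = 0.858920, PV = 2.490868
  t = 4.0000: CF_t = 2.900000, DF = 0.816464, PV = 2.367746
  t = 5.0000: CF_t = 2.900000, DF = 0.776106, PV = 2.250709
  t = 6.0000: CF_t = 2.900000, DF = 0.737744, PV = 2.139457
  t = 7.0000: CF_t = 102.900000, DF = 0.701277, PV = 72.161441
Price P = sum_t PV_t = 86.787268


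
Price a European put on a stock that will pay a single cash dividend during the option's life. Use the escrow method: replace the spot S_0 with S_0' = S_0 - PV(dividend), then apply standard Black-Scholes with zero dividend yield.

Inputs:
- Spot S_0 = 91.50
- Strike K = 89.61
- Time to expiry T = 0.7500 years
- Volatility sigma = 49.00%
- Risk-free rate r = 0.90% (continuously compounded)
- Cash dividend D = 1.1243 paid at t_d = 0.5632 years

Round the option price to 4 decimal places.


Answer: Price = 14.3939

Derivation:
PV(D) = D * exp(-r * t_d) = 1.1243 * 0.99494402 = 1.11861557
S_0' = S_0 - PV(D) = 91.5000 - 1.11861557 = 90.38138443
d1 = (ln(S_0'/K) + (r + sigma^2/2)*T) / (sigma*sqrt(T)) = 0.24828159
d2 = d1 - sigma*sqrt(T) = -0.17607086
exp(-rT) = 0.99327273
N(-d1) = 0.40195827; N(-d2) = 0.56988086
P = K * exp(-rT) * N(-d2) - S_0' * N(-d1) = 89.6100 * 0.99327273 * 0.56988086 - 90.38138443 * 0.40195827 = 14.3939


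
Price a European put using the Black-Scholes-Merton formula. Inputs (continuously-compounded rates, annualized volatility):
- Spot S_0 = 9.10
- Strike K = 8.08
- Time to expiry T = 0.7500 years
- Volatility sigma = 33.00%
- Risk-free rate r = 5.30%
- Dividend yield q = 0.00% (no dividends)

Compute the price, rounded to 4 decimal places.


d1 = (ln(S/K) + (r - q + 0.5*sigma^2) * T) / (sigma * sqrt(T)) = 0.69796413
d2 = d1 - sigma * sqrt(T) = 0.41217575
exp(-rT) = 0.96102967; exp(-qT) = 1.00000000
P = K * exp(-rT) * N(-d2) - S_0 * exp(-qT) * N(-d1)
N(-d1) = 0.24259981; N(-d2) = 0.34010531
P = 8.0800 * 0.96102967 * 0.34010531 - 9.1000 * 1.00000000 * 0.24259981 = 0.4333

Answer: Price = 0.4333


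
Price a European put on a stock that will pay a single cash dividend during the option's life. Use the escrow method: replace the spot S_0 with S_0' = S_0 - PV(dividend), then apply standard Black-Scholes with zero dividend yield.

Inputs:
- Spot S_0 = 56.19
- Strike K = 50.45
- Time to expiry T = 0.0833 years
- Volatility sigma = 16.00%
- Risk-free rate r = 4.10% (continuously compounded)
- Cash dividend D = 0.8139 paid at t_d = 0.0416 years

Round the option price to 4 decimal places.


Answer: Price = 0.0161

Derivation:
PV(D) = D * exp(-r * t_d) = 0.8139 * 0.99829585 = 0.81251300
S_0' = S_0 - PV(D) = 56.1900 - 0.81251300 = 55.37748700
d1 = (ln(S_0'/K) + (r + sigma^2/2)*T) / (sigma*sqrt(T)) = 2.11508243
d2 = d1 - sigma*sqrt(T) = 2.06890365
exp(-rT) = 0.99659053
N(-d1) = 0.01721146; N(-d2) = 0.01927756
P = K * exp(-rT) * N(-d2) - S_0' * N(-d1) = 50.4500 * 0.99659053 * 0.01927756 - 55.37748700 * 0.01721146 = 0.0161


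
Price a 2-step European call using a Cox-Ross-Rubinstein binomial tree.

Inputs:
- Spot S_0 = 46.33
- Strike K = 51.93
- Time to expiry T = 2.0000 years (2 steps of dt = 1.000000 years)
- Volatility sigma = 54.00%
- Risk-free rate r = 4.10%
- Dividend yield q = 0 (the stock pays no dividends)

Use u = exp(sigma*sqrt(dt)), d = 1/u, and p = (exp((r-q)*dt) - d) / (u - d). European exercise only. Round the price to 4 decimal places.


dt = T/N = 1.000000
u = exp(sigma*sqrt(dt)) = 1.716007; d = 1/u = 0.582748
p = (exp((r-q)*dt) - d) / (u - d) = 0.405118
Discount per step: exp(-r*dt) = 0.959829
Stock lattice S(k, i) with i counting down-moves:
  k=0: S(0,0) = 46.3300
  k=1: S(1,0) = 79.5026; S(1,1) = 26.9987
  k=2: S(2,0) = 136.4270; S(2,1) = 46.3300; S(2,2) = 15.7335
Terminal payoffs V(N, i) = max(S_T - K, 0):
  V(2,0) = 84.497004; V(2,1) = 0.000000; V(2,2) = 0.000000
Backward induction: V(k, i) = exp(-r*dt) * [p * V(k+1, i) + (1-p) * V(k+1, i+1)].
  V(1,0) = exp(-r*dt) * [p*84.497004 + (1-p)*0.000000] = 32.856186
  V(1,1) = exp(-r*dt) * [p*0.000000 + (1-p)*0.000000] = 0.000000
  V(0,0) = exp(-r*dt) * [p*32.856186 + (1-p)*0.000000] = 12.775943

Answer: Price = V(0,0) = 12.7759


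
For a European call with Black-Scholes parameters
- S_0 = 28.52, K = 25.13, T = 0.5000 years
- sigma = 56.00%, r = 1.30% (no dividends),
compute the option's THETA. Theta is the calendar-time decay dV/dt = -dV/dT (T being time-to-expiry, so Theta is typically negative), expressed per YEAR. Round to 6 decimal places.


Answer: Theta = -4.086867

Derivation:
d1 = 0.5339748274; d2 = 0.1379950299
phi(d1) = 0.3459354468; exp(-qT) = 1.0000000000; exp(-rT) = 0.9935210793
Theta = -S*exp(-qT)*phi(d1)*sigma/(2*sqrt(T)) - r*K*exp(-rT)*N(d2) + q*S*exp(-qT)*N(d1)
N(d1) = 0.7033205249; N(d2) = 0.5548778272; sqrt(T) = 0.7071067812
Term 1 = -28.5200 * 1.0000000000 * 0.3459354468 * 0.5600 / (2 * 0.7071067812) = -3.9067679414
Term 2 = -0.0130 * 25.1300 * 0.9935210793 * 0.5548778272 = -0.1800985837
Term 3 = 0 (no dividend yield, q = 0)
Theta = -3.9067679414 + (-0.1800985837) + (0.0000000000) = -4.086867


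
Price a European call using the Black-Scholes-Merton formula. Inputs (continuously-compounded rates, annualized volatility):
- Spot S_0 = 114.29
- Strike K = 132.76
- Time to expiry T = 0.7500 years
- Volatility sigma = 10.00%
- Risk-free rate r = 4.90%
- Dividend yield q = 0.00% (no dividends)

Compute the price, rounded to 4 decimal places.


Answer: Price = 0.4710

Derivation:
d1 = (ln(S/K) + (r - q + 0.5*sigma^2) * T) / (sigma * sqrt(T)) = -1.26213283
d2 = d1 - sigma * sqrt(T) = -1.34873537
exp(-rT) = 0.96391708; exp(-qT) = 1.00000000
C = S_0 * exp(-qT) * N(d1) - K * exp(-rT) * N(d2)
N(d1) = 0.10345050; N(d2) = 0.08871099
C = 114.2900 * 1.00000000 * 0.10345050 - 132.7600 * 0.96391708 * 0.08871099 = 0.4710


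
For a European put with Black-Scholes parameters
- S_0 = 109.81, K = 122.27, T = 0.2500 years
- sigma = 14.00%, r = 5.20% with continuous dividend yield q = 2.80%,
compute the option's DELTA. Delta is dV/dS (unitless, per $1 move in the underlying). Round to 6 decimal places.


d1 = -1.4147159221; d2 = -1.4847159221
phi(d1) = 0.1466584151; exp(-qT) = 0.9930244429; exp(-rT) = 0.9870841350
N(-d1) = 0.9214240979
Delta = -exp(-qT) * N(-d1) = -0.9930244429 * 0.9214240979 = -0.914997

Answer: Delta = -0.914997


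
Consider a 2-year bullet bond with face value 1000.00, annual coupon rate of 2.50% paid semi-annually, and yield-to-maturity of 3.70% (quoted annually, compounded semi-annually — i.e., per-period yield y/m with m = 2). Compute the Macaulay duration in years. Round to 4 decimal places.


Answer: Macaulay duration = 1.9628 years

Derivation:
Coupon per period c = face * coupon_rate / m = 12.500000
Periods per year m = 2; per-period yield y/m = 0.018500
Number of cashflows N = 4
Cashflows (t years, CF_t, discount factor 1/(1+y/m)^(m*t), PV):
  t = 0.5000: CF_t = 12.500000, DF = 0.981836, PV = 12.272950
  t = 1.0000: CF_t = 12.500000, DF = 0.964002, PV = 12.050025
  t = 1.5000: CF_t = 12.500000, DF = 0.946492, PV = 11.831149
  t = 2.0000: CF_t = 1012.500000, DF = 0.929300, PV = 940.916097
Price P = sum_t PV_t = 977.070221
Macaulay numerator sum_t t * PV_t:
  t * PV_t at t = 0.5000: 6.136475
  t * PV_t at t = 1.0000: 12.050025
  t * PV_t at t = 1.5000: 17.746723
  t * PV_t at t = 2.0000: 1881.832195
Macaulay duration D = (sum_t t * PV_t) / P = 1917.765418 / 977.070221 = 1.962771


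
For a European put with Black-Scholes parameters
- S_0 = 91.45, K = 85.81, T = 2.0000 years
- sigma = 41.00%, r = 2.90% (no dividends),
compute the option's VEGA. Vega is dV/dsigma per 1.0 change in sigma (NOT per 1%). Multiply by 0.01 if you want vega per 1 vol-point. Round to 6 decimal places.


d1 = 0.4997293070; d2 = -0.0800982536
phi(d1) = 0.3521129679; exp(-qT) = 1.0000000000; exp(-rT) = 0.9436499474
Vega = S * exp(-qT) * phi(d1) * sqrt(T) = 91.4500 * 1.0000000000 * 0.3521129679 * 1.4142135624 = 45.538710

Answer: Vega = 45.538710


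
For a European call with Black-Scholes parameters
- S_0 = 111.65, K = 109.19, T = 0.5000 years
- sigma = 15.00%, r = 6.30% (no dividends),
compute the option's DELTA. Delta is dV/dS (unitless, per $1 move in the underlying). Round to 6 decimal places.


d1 = 0.5600709430; d2 = 0.4540049258
phi(d1) = 0.3410322389; exp(-qT) = 1.0000000000; exp(-rT) = 0.9689909565
N(d1) = 0.7122844755
Delta = exp(-qT) * N(d1) = 1.0000000000 * 0.7122844755 = 0.712284

Answer: Delta = 0.712284


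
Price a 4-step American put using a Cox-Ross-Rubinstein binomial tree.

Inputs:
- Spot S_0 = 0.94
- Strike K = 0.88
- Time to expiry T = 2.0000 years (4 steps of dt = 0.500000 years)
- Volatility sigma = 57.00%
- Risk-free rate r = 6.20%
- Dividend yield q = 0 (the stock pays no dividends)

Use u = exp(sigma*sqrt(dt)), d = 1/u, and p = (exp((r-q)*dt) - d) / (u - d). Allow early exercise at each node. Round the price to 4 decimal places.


dt = T/N = 0.500000
u = exp(sigma*sqrt(dt)) = 1.496383; d = 1/u = 0.668278
p = (exp((r-q)*dt) - d) / (u - d) = 0.438601
Discount per step: exp(-r*dt) = 0.969476
Stock lattice S(k, i) with i counting down-moves:
  k=0: S(0,0) = 0.9400
  k=1: S(1,0) = 1.4066; S(1,1) = 0.6282
  k=2: S(2,0) = 2.1048; S(2,1) = 0.9400; S(2,2) = 0.4198
  k=3: S(3,0) = 3.1496; S(3,1) = 1.4066; S(3,2) = 0.6282; S(3,3) = 0.2805
  k=4: S(4,0) = 4.7130; S(4,1) = 2.1048; S(4,2) = 0.9400; S(4,3) = 0.4198; S(4,4) = 0.1875
Terminal payoffs V(N, i) = max(K - S_T, 0):
  V(4,0) = 0.000000; V(4,1) = 0.000000; V(4,2) = 0.000000; V(4,3) = 0.460200; V(4,4) = 0.692519
Backward induction: V(k, i) = exp(-r*dt) * [p * V(k+1, i) + (1-p) * V(k+1, i+1)]; then take max(V_cont, immediate exercise) for American.
  V(3,0) = exp(-r*dt) * [p*0.000000 + (1-p)*0.000000] = 0.000000; exercise = 0.000000; V(3,0) = max -> 0.000000
  V(3,1) = exp(-r*dt) * [p*0.000000 + (1-p)*0.000000] = 0.000000; exercise = 0.000000; V(3,1) = max -> 0.000000
  V(3,2) = exp(-r*dt) * [p*0.000000 + (1-p)*0.460200] = 0.250470; exercise = 0.251819; V(3,2) = max -> 0.251819
  V(3,3) = exp(-r*dt) * [p*0.460200 + (1-p)*0.692519] = 0.572595; exercise = 0.599457; V(3,3) = max -> 0.599457
  V(2,0) = exp(-r*dt) * [p*0.000000 + (1-p)*0.000000] = 0.000000; exercise = 0.000000; V(2,0) = max -> 0.000000
  V(2,1) = exp(-r*dt) * [p*0.000000 + (1-p)*0.251819] = 0.137056; exercise = 0.000000; V(2,1) = max -> 0.137056
  V(2,2) = exp(-r*dt) * [p*0.251819 + (1-p)*0.599457] = 0.433339; exercise = 0.460200; V(2,2) = max -> 0.460200
  V(1,0) = exp(-r*dt) * [p*0.000000 + (1-p)*0.137056] = 0.074594; exercise = 0.000000; V(1,0) = max -> 0.074594
  V(1,1) = exp(-r*dt) * [p*0.137056 + (1-p)*0.460200] = 0.308748; exercise = 0.251819; V(1,1) = max -> 0.308748
  V(0,0) = exp(-r*dt) * [p*0.074594 + (1-p)*0.308748] = 0.199758; exercise = 0.000000; V(0,0) = max -> 0.199758

Answer: Price = V(0,0) = 0.1998


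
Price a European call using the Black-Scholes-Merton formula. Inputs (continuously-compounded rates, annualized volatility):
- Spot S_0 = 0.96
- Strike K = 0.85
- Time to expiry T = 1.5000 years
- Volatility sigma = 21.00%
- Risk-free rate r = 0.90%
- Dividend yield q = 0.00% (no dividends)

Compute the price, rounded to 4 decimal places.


Answer: Price = 0.1651

Derivation:
d1 = (ln(S/K) + (r - q + 0.5*sigma^2) * T) / (sigma * sqrt(T)) = 0.65425457
d2 = d1 - sigma * sqrt(T) = 0.39705815
exp(-rT) = 0.98659072; exp(-qT) = 1.00000000
C = S_0 * exp(-qT) * N(d1) - K * exp(-rT) * N(d2)
N(d1) = 0.74352610; N(d2) = 0.65433771
C = 0.9600 * 1.00000000 * 0.74352610 - 0.8500 * 0.98659072 * 0.65433771 = 0.1651


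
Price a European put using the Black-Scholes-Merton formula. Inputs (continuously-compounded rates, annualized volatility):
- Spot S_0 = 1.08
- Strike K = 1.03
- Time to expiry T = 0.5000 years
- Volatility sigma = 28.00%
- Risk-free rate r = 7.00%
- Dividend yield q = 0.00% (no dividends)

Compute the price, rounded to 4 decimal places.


Answer: Price = 0.0460

Derivation:
d1 = (ln(S/K) + (r - q + 0.5*sigma^2) * T) / (sigma * sqrt(T)) = 0.51518911
d2 = d1 - sigma * sqrt(T) = 0.31719921
exp(-rT) = 0.96560542; exp(-qT) = 1.00000000
P = K * exp(-rT) * N(-d2) - S_0 * exp(-qT) * N(-d1)
N(-d1) = 0.30321044; N(-d2) = 0.37554623
P = 1.0300 * 0.96560542 * 0.37554623 - 1.0800 * 1.00000000 * 0.30321044 = 0.0460


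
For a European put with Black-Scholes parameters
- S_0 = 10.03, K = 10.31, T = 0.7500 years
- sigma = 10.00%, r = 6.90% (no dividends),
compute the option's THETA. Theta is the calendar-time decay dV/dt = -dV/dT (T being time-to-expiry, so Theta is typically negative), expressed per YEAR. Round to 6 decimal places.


Answer: Theta = 0.055373

Derivation:
d1 = 0.3229270622; d2 = 0.2363245218
phi(d1) = 0.3786740475; exp(-qT) = 1.0000000000; exp(-rT) = 0.9495662287
Theta = -S*exp(-qT)*phi(d1)*sigma/(2*sqrt(T)) + r*K*exp(-rT)*N(-d2) - q*S*exp(-qT)*N(-d1)
N(-d1) = 0.3733752404; N(-d2) = 0.4065904300; sqrt(T) = 0.8660254038
Term 1 = -10.0300 * 1.0000000000 * 0.3786740475 * 0.1000 / (2 * 0.8660254038) = -0.2192834459
Term 2 = 0.0690 * 10.3100 * 0.9495662287 * 0.4065904300 = 0.2746566818
Term 3 = 0 (no dividend yield, q = 0)
Theta = -0.2192834459 + (0.2746566818) + (0.0000000000) = 0.055373


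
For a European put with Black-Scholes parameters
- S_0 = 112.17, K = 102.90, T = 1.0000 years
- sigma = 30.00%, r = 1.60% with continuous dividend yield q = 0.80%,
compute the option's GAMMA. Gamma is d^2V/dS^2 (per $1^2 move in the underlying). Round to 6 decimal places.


d1 = 0.4641931161; d2 = 0.1641931161
phi(d1) = 0.3581955697; exp(-qT) = 0.9920319148; exp(-rT) = 0.9841273201
Gamma = exp(-qT) * phi(d1) / (S * sigma * sqrt(T)) = 0.9920319148 * 0.3581955697 / (112.1700 * 0.3000 * 1.0000000000) = 0.010560

Answer: Gamma = 0.010560


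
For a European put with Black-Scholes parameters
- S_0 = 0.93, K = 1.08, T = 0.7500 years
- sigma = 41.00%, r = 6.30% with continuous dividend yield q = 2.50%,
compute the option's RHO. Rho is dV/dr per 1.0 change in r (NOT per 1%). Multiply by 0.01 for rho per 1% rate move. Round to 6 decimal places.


d1 = -0.1633316419; d2 = -0.5184020575
phi(d1) = 0.3936562762; exp(-qT) = 0.9814246877; exp(-rT) = 0.9538489056
N(-d2) = 0.6979111103
Rho = -K*T*exp(-rT)*N(-d2) = -1.0800 * 0.7500 * 0.9538489056 * 0.6979111103 = -0.539218

Answer: Rho = -0.539218


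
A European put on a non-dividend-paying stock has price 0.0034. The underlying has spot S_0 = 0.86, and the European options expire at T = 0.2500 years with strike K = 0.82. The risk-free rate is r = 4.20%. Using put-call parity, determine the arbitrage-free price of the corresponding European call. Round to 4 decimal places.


Put-call parity: C - P = S_0 * exp(-qT) - K * exp(-rT).
S_0 * exp(-qT) = 0.8600 * 1.00000000 = 0.86000000
K * exp(-rT) = 0.8200 * 0.98955493 = 0.81143504
C = P + S*exp(-qT) - K*exp(-rT)
C = 0.0034 + 0.86000000 - 0.81143504 = 0.0520

Answer: Call price = 0.0520


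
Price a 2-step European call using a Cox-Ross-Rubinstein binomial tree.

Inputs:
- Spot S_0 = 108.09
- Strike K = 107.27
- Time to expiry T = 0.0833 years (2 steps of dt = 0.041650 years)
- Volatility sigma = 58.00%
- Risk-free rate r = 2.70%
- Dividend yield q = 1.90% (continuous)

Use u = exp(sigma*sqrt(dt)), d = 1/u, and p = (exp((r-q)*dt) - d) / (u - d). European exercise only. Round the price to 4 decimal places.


Answer: Price = V(0,0) = 7.0035

Derivation:
dt = T/N = 0.041650
u = exp(sigma*sqrt(dt)) = 1.125659; d = 1/u = 0.888369
p = (exp((r-q)*dt) - d) / (u - d) = 0.471847
Discount per step: exp(-r*dt) = 0.998876
Stock lattice S(k, i) with i counting down-moves:
  k=0: S(0,0) = 108.0900
  k=1: S(1,0) = 121.6724; S(1,1) = 96.0238
  k=2: S(2,0) = 136.9616; S(2,1) = 108.0900; S(2,2) = 85.3045
Terminal payoffs V(N, i) = max(S_T - K, 0):
  V(2,0) = 29.691636; V(2,1) = 0.820000; V(2,2) = 0.000000
Backward induction: V(k, i) = exp(-r*dt) * [p * V(k+1, i) + (1-p) * V(k+1, i+1)].
  V(1,0) = exp(-r*dt) * [p*29.691636 + (1-p)*0.820000] = 14.426758
  V(1,1) = exp(-r*dt) * [p*0.820000 + (1-p)*0.000000] = 0.386480
  V(0,0) = exp(-r*dt) * [p*14.426758 + (1-p)*0.386480] = 7.003460


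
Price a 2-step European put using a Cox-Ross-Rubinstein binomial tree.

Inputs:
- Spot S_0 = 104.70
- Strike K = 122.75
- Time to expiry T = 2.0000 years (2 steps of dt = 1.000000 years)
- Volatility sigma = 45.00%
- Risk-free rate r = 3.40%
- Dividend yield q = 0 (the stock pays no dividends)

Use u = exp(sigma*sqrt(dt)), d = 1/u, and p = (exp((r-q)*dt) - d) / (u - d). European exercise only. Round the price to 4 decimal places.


dt = T/N = 1.000000
u = exp(sigma*sqrt(dt)) = 1.568312; d = 1/u = 0.637628
p = (exp((r-q)*dt) - d) / (u - d) = 0.426521
Discount per step: exp(-r*dt) = 0.966572
Stock lattice S(k, i) with i counting down-moves:
  k=0: S(0,0) = 104.7000
  k=1: S(1,0) = 164.2023; S(1,1) = 66.7597
  k=2: S(2,0) = 257.5204; S(2,1) = 104.7000; S(2,2) = 42.5678
Terminal payoffs V(N, i) = max(K - S_T, 0):
  V(2,0) = 0.000000; V(2,1) = 18.050000; V(2,2) = 80.182157
Backward induction: V(k, i) = exp(-r*dt) * [p * V(k+1, i) + (1-p) * V(k+1, i+1)].
  V(1,0) = exp(-r*dt) * [p*0.000000 + (1-p)*18.050000] = 10.005265
  V(1,1) = exp(-r*dt) * [p*18.050000 + (1-p)*80.182157] = 51.886985
  V(0,0) = exp(-r*dt) * [p*10.005265 + (1-p)*51.886985] = 32.886188

Answer: Price = V(0,0) = 32.8862


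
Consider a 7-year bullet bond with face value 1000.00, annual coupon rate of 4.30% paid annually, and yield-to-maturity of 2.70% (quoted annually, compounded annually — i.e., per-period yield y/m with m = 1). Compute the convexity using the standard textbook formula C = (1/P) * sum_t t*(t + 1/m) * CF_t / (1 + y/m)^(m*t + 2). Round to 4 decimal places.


Answer: Convexity = 45.4037

Derivation:
Coupon per period c = face * coupon_rate / m = 43.000000
Periods per year m = 1; per-period yield y/m = 0.027000
Number of cashflows N = 7
Cashflows (t years, CF_t, discount factor 1/(1+y/m)^(m*t), PV):
  t = 1.0000: CF_t = 43.000000, DF = 0.973710, PV = 41.869523
  t = 2.0000: CF_t = 43.000000, DF = 0.948111, PV = 40.768766
  t = 3.0000: CF_t = 43.000000, DF = 0.923185, PV = 39.696949
  t = 4.0000: CF_t = 43.000000, DF = 0.898914, PV = 38.653309
  t = 5.0000: CF_t = 43.000000, DF = 0.875282, PV = 37.637107
  t = 6.0000: CF_t = 43.000000, DF = 0.852270, PV = 36.647622
  t = 7.0000: CF_t = 1043.000000, DF = 0.829864, PV = 865.548092
Price P = sum_t PV_t = 1100.821368
Convexity numerator sum_t t*(t + 1/m) * CF_t / (1+y/m)^(m*t + 2):
  t = 1.0000: term = 79.393897
  t = 2.0000: term = 231.919855
  t = 3.0000: term = 451.645288
  t = 4.0000: term = 732.952431
  t = 5.0000: term = 1070.524486
  t = 6.0000: term = 1459.332307
  t = 7.0000: term = 45955.589672
Convexity = (1/P) * sum = 49981.357937 / 1100.821368 = 45.403695


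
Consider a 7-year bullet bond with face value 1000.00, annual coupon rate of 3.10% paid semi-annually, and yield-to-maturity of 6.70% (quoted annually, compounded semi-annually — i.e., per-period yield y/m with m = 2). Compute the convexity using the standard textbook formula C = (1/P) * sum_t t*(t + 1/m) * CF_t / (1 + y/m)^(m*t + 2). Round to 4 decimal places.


Coupon per period c = face * coupon_rate / m = 15.500000
Periods per year m = 2; per-period yield y/m = 0.033500
Number of cashflows N = 14
Cashflows (t years, CF_t, discount factor 1/(1+y/m)^(m*t), PV):
  t = 0.5000: CF_t = 15.500000, DF = 0.967586, PV = 14.997581
  t = 1.0000: CF_t = 15.500000, DF = 0.936222, PV = 14.511448
  t = 1.5000: CF_t = 15.500000, DF = 0.905876, PV = 14.041072
  t = 2.0000: CF_t = 15.500000, DF = 0.876512, PV = 13.585943
  t = 2.5000: CF_t = 15.500000, DF = 0.848101, PV = 13.145566
  t = 3.0000: CF_t = 15.500000, DF = 0.820611, PV = 12.719464
  t = 3.5000: CF_t = 15.500000, DF = 0.794011, PV = 12.307174
  t = 4.0000: CF_t = 15.500000, DF = 0.768274, PV = 11.908247
  t = 4.5000: CF_t = 15.500000, DF = 0.743371, PV = 11.522252
  t = 5.0000: CF_t = 15.500000, DF = 0.719275, PV = 11.148768
  t = 5.5000: CF_t = 15.500000, DF = 0.695961, PV = 10.787391
  t = 6.0000: CF_t = 15.500000, DF = 0.673402, PV = 10.437727
  t = 6.5000: CF_t = 15.500000, DF = 0.651574, PV = 10.099397
  t = 7.0000: CF_t = 1015.500000, DF = 0.630454, PV = 640.225834
Price P = sum_t PV_t = 801.437863
Convexity numerator sum_t t*(t + 1/m) * CF_t / (1+y/m)^(m*t + 2):
  t = 0.5000: term = 7.020536
  t = 1.0000: term = 20.378914
  t = 1.5000: term = 39.436698
  t = 2.0000: term = 63.597320
  t = 2.5000: term = 92.303803
  t = 3.0000: term = 125.036598
  t = 3.5000: term = 161.311528
  t = 4.0000: term = 200.677829
  t = 4.5000: term = 242.716290
  t = 5.0000: term = 287.037488
  t = 5.5000: term = 333.280102
  t = 6.0000: term = 381.109322
  t = 6.5000: term = 430.215329
  t = 7.0000: term = 31468.173481
Convexity = (1/P) * sum = 33852.295239 / 801.437863 = 42.239451

Answer: Convexity = 42.2395


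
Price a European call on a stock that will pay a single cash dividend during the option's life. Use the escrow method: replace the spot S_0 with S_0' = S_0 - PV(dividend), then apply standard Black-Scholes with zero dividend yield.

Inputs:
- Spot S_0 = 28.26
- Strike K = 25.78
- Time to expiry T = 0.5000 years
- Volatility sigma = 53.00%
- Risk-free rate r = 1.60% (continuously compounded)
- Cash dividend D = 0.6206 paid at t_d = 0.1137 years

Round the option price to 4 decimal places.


PV(D) = D * exp(-r * t_d) = 0.6206 * 0.99818245 = 0.61947203
S_0' = S_0 - PV(D) = 28.2600 - 0.61947203 = 27.64052797
d1 = (ln(S_0'/K) + (r + sigma^2/2)*T) / (sigma*sqrt(T)) = 0.39466992
d2 = d1 - sigma*sqrt(T) = 0.01990333
exp(-rT) = 0.99203191
N(d1) = 0.65345675; N(d2) = 0.50793976
C = S_0' * N(d1) - K * exp(-rT) * N(d2) = 27.64052797 * 0.65345675 - 25.7800 * 0.99203191 * 0.50793976 = 5.0715

Answer: Price = 5.0715


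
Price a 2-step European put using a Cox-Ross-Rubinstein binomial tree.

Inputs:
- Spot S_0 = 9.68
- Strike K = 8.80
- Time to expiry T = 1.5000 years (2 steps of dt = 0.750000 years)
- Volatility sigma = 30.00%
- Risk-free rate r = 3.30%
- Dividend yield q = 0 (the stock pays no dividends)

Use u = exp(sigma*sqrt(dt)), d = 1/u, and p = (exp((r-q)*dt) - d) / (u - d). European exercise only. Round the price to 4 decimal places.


dt = T/N = 0.750000
u = exp(sigma*sqrt(dt)) = 1.296681; d = 1/u = 0.771200
p = (exp((r-q)*dt) - d) / (u - d) = 0.483098
Discount per step: exp(-r*dt) = 0.975554
Stock lattice S(k, i) with i counting down-moves:
  k=0: S(0,0) = 9.6800
  k=1: S(1,0) = 12.5519; S(1,1) = 7.4652
  k=2: S(2,0) = 16.2758; S(2,1) = 9.6800; S(2,2) = 5.7572
Terminal payoffs V(N, i) = max(K - S_T, 0):
  V(2,0) = 0.000000; V(2,1) = 0.000000; V(2,2) = 3.042826
Backward induction: V(k, i) = exp(-r*dt) * [p * V(k+1, i) + (1-p) * V(k+1, i+1)].
  V(1,0) = exp(-r*dt) * [p*0.000000 + (1-p)*0.000000] = 0.000000
  V(1,1) = exp(-r*dt) * [p*0.000000 + (1-p)*3.042826] = 1.534392
  V(0,0) = exp(-r*dt) * [p*0.000000 + (1-p)*1.534392] = 0.773740

Answer: Price = V(0,0) = 0.7737


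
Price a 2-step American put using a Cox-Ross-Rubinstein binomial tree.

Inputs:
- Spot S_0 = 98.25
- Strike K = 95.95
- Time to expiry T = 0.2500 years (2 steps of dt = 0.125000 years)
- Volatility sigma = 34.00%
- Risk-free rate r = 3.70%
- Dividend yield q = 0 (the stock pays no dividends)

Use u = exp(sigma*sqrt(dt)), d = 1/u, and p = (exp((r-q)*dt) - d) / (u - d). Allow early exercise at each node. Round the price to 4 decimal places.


dt = T/N = 0.125000
u = exp(sigma*sqrt(dt)) = 1.127732; d = 1/u = 0.886736
p = (exp((r-q)*dt) - d) / (u - d) = 0.489220
Discount per step: exp(-r*dt) = 0.995386
Stock lattice S(k, i) with i counting down-moves:
  k=0: S(0,0) = 98.2500
  k=1: S(1,0) = 110.7996; S(1,1) = 87.1218
  k=2: S(2,0) = 124.9522; S(2,1) = 98.2500; S(2,2) = 77.2540
Terminal payoffs V(N, i) = max(K - S_T, 0):
  V(2,0) = 0.000000; V(2,1) = 0.000000; V(2,2) = 18.695981
Backward induction: V(k, i) = exp(-r*dt) * [p * V(k+1, i) + (1-p) * V(k+1, i+1)]; then take max(V_cont, immediate exercise) for American.
  V(1,0) = exp(-r*dt) * [p*0.000000 + (1-p)*0.000000] = 0.000000; exercise = 0.000000; V(1,0) = max -> 0.000000
  V(1,1) = exp(-r*dt) * [p*0.000000 + (1-p)*18.695981] = 9.505473; exercise = 8.828204; V(1,1) = max -> 9.505473
  V(0,0) = exp(-r*dt) * [p*0.000000 + (1-p)*9.505473] = 4.832804; exercise = 0.000000; V(0,0) = max -> 4.832804

Answer: Price = V(0,0) = 4.8328


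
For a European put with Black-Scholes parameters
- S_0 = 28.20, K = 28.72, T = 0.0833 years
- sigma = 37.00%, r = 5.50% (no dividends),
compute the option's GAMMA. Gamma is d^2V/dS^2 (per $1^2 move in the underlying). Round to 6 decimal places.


Answer: Gamma = 0.132106

Derivation:
d1 = -0.0748056771; d2 = -0.1815941128
phi(d1) = 0.3978276221; exp(-qT) = 1.0000000000; exp(-rT) = 0.9954289791
Gamma = exp(-qT) * phi(d1) / (S * sigma * sqrt(T)) = 1.0000000000 * 0.3978276221 / (28.2000 * 0.3700 * 0.2886173938) = 0.132106


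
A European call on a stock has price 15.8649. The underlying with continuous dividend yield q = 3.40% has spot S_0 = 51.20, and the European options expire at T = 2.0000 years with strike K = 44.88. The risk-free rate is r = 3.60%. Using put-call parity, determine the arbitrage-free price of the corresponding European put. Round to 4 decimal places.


Answer: Put price = 9.7930

Derivation:
Put-call parity: C - P = S_0 * exp(-qT) - K * exp(-rT).
S_0 * exp(-qT) = 51.2000 * 0.93426047 = 47.83413625
K * exp(-rT) = 44.8800 * 0.93053090 = 41.76222660
P = C - S*exp(-qT) + K*exp(-rT)
P = 15.8649 - 47.83413625 + 41.76222660 = 9.7930


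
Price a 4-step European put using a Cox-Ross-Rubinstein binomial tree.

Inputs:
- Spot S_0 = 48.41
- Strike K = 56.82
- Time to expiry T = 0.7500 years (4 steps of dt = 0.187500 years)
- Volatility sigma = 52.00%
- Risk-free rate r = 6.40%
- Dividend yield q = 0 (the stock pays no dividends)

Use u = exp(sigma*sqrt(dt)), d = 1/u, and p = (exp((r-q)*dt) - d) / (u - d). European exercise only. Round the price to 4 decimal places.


dt = T/N = 0.187500
u = exp(sigma*sqrt(dt)) = 1.252531; d = 1/u = 0.798383
p = (exp((r-q)*dt) - d) / (u - d) = 0.470527
Discount per step: exp(-r*dt) = 0.988072
Stock lattice S(k, i) with i counting down-moves:
  k=0: S(0,0) = 48.4100
  k=1: S(1,0) = 60.6350; S(1,1) = 38.6497
  k=2: S(2,0) = 75.9473; S(2,1) = 48.4100; S(2,2) = 30.8573
  k=3: S(3,0) = 95.1264; S(3,1) = 60.6350; S(3,2) = 38.6497; S(3,3) = 24.6359
  k=4: S(4,0) = 119.1488; S(4,1) = 75.9473; S(4,2) = 48.4100; S(4,3) = 30.8573; S(4,4) = 19.6689
Terminal payoffs V(N, i) = max(K - S_T, 0):
  V(4,0) = 0.000000; V(4,1) = 0.000000; V(4,2) = 8.410000; V(4,3) = 25.962705; V(4,4) = 37.151075
Backward induction: V(k, i) = exp(-r*dt) * [p * V(k+1, i) + (1-p) * V(k+1, i+1)].
  V(3,0) = exp(-r*dt) * [p*0.000000 + (1-p)*0.000000] = 0.000000
  V(3,1) = exp(-r*dt) * [p*0.000000 + (1-p)*8.410000] = 4.399751
  V(3,2) = exp(-r*dt) * [p*8.410000 + (1-p)*25.962705] = 17.492504
  V(3,3) = exp(-r*dt) * [p*25.962705 + (1-p)*37.151075] = 31.506289
  V(2,0) = exp(-r*dt) * [p*0.000000 + (1-p)*4.399751] = 2.301761
  V(2,1) = exp(-r*dt) * [p*4.399751 + (1-p)*17.492504] = 11.196836
  V(2,2) = exp(-r*dt) * [p*17.492504 + (1-p)*31.506289] = 24.615259
  V(1,0) = exp(-r*dt) * [p*2.301761 + (1-p)*11.196836] = 6.927826
  V(1,1) = exp(-r*dt) * [p*11.196836 + (1-p)*24.615259] = 18.083219
  V(0,0) = exp(-r*dt) * [p*6.927826 + (1-p)*18.083219] = 12.681211

Answer: Price = V(0,0) = 12.6812
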